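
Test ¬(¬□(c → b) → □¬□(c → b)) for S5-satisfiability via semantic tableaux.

1. ¬(¬□(c → b) → □¬□(c → b)), w0
2. ¬□(c → b), w0   [¬→-rule on 1]
3. ¬□¬□(c → b), w0   [¬→-rule on 1]
4. ¬(c → b), w1   [¬□-rule on 2: fresh world w1, w0Rw1]
5. c, w1   [¬→-rule on 4]
6. ¬b, w1   [¬→-rule on 4]
7. □(c → b), w2   [¬□-rule on 3: fresh world w2, w0Rw2]
8. c → b, w0   [□-rule on 7 via w2Rw0]
9. c → b, w1   [□-rule on 7 via w2Rw1]
10. c → b, w2   [□-rule on 7 via w2Rw2]
11. b, w0   [→-rule on 8 (branches; this branch)]
12. b, w1   [→-rule on 9 (branches; this branch)]
Accessibility: w0Rw0, w0Rw1, w0Rw2, w1Rw0, w1Rw1, w1Rw2, w2Rw0, w2Rw1, w2Rw2
Branch closes: b and ¬b both at w1.
Every branch closes; the branch above is one of them.

Unsatisfiable (every branch closes)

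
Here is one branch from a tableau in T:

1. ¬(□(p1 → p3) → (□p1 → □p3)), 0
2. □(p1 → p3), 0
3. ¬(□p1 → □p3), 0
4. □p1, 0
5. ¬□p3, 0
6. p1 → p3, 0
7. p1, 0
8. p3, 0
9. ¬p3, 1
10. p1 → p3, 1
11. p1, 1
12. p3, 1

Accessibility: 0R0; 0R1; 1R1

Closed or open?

Both p3 and ¬p3 appear at 1.

Yes, closed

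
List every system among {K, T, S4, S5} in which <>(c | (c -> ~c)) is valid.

T, S4, S5

T-tableau for the negation ~<>(c | (c -> ~c)):
1. ~<>(c | (c -> ~c)), u
2. ~(c | (c -> ~c)), u
3. ~c, u
4. ~(c -> ~c), u
5. c, u
Accessibility: uRu
Branch closes: c and ~c both at u.
Every branch closes (one shown): valid in T, hence also in S4, S5 (every theorem of T is a theorem of S4 and S5).
K-tableau for the negation ~<>(c | (c -> ~c)):
1. ~<>(c | (c -> ~c)), u
Complete open branch: countermodel on a K-frame, so not valid in K.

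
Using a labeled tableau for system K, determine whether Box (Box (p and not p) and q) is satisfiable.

1. Box (Box (p and not p) and q), u

Satisfiable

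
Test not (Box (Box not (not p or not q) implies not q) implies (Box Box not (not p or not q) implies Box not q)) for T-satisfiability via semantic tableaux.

Unsatisfiable

1. not (Box (Box not (not p or not q) implies not q) implies (Box Box not (not p or not q) implies Box not q)), 0
2. Box (Box not (not p or not q) implies not q), 0
3. not (Box Box not (not p or not q) implies Box not q), 0
4. Box Box not (not p or not q), 0
5. not Box not q, 0
6. Box not (not p or not q) implies not q, 0
7. Box not (not p or not q), 0
8. not (not p or not q), 0
9. p, 0
10. q, 0
11. not Box not (not p or not q), 0
12. q, 1
13. Box not (not p or not q) implies not q, 1
14. Box not (not p or not q), 1
15. not (not p or not q), 1
16. p, 1
17. not Box not (not p or not q), 1
18. not p or not q, 2
19. Box not (not p or not q) implies not q, 2
20. Box not (not p or not q), 2
21. not (not p or not q), 2
22. p, 2
23. q, 2
24. not q, 2
Accessibility: 0R0, 0R1, 0R2, 1R1, 2R2
Branch closes: q and not q both at 2.
All branches of the tableau close; one closing branch shown above.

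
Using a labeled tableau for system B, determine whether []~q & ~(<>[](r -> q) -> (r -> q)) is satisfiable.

No, unsatisfiable

1. []~q & ~(<>[](r -> q) -> (r -> q)), u
2. []~q, u
3. ~(<>[](r -> q) -> (r -> q)), u
4. <>[](r -> q), u
5. ~(r -> q), u
6. r, u
7. ~q, u
8. [](r -> q), v
9. ~q, v
10. r -> q, u
11. r -> q, v
12. q, u
Accessibility: uRu, uRv, vRu, vRv
Branch closes: q and ~q both at u.
All branches of the tableau close; one closing branch shown above.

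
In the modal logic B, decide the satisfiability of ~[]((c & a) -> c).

1. ~[]((c & a) -> c), 0
2. ~((c & a) -> c), 1
3. c & a, 1
4. ~c, 1
5. c, 1
6. a, 1
Accessibility: 0R0, 0R1, 1R0, 1R1
Branch closes: c and ~c both at 1.
All branches of the tableau close; one closing branch shown above.

Unsatisfiable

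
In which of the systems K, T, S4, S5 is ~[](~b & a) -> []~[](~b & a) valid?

S4-tableau for the negation ~(~[](~b & a) -> []~[](~b & a)):
1. ~(~[](~b & a) -> []~[](~b & a)), 0
2. ~[](~b & a), 0   [~->-rule on 1]
3. ~[]~[](~b & a), 0   [~->-rule on 1]
4. ~(~b & a), 1   [~[]-rule on 2: fresh world 1, 0R1]
5. ~a, 1   [~&-rule on 4 (branches; this branch)]
6. [](~b & a), 2   [~[]-rule on 3: fresh world 2, 0R2]
7. ~b & a, 2   [[]-rule on 6 via 2R2]
8. ~b, 2   [&-rule on 7]
9. a, 2   [&-rule on 7]
Accessibility: 0R0, 0R1, 0R2, 1R1, 2R2
Complete open branch: countermodel on an S4-frame, so not valid in S4, nor in K, T (the same frame is also a K-frame and a T-frame).
S5-tableau for the negation ~(~[](~b & a) -> []~[](~b & a)):
1. ~(~[](~b & a) -> []~[](~b & a)), 0
2. ~[](~b & a), 0   [~->-rule on 1]
3. ~[]~[](~b & a), 0   [~->-rule on 1]
4. ~(~b & a), 1   [~[]-rule on 2: fresh world 1, 0R1]
5. ~a, 1   [~&-rule on 4 (branches; this branch)]
6. [](~b & a), 2   [~[]-rule on 3: fresh world 2, 0R2]
7. ~b & a, 0   [[]-rule on 6 via 2R0]
8. ~b, 0   [&-rule on 7]
9. a, 0   [&-rule on 7]
10. ~b & a, 1   [[]-rule on 6 via 2R1]
11. ~b, 1   [&-rule on 10]
12. a, 1   [&-rule on 10]
Accessibility: 0R0, 0R1, 0R2, 1R0, 1R1, 1R2, 2R0, 2R1, 2R2
Branch closes: a and ~a both at 1.
Every branch closes (one shown): valid in S5.

S5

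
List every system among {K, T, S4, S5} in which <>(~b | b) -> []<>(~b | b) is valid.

T-tableau for the negation ~(<>(~b | b) -> []<>(~b | b)):
1. ~(<>(~b | b) -> []<>(~b | b)), u
2. <>(~b | b), u
3. ~[]<>(~b | b), u
4. ~b | b, v
5. b, v
6. ~<>(~b | b), w
7. ~(~b | b), w
8. b, w
9. ~b, w
Accessibility: uRu, uRv, uRw, vRv, wRw
Branch closes: b and ~b both at w.
Every branch closes (one shown): valid in T, hence also in S4, S5 (every theorem of T is a theorem of S4 and S5).
K-tableau for the negation ~(<>(~b | b) -> []<>(~b | b)):
1. ~(<>(~b | b) -> []<>(~b | b)), u
2. <>(~b | b), u
3. ~[]<>(~b | b), u
4. ~b | b, v
5. b, v
6. ~<>(~b | b), w
Accessibility: uRv, uRw
Complete open branch: countermodel on a K-frame, so not valid in K.

T, S4, S5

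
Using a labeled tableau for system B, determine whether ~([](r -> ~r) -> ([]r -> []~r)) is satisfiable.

Unsatisfiable

1. ~([](r -> ~r) -> ([]r -> []~r)), 0
2. [](r -> ~r), 0
3. ~([]r -> []~r), 0
4. []r, 0
5. ~[]~r, 0
6. r -> ~r, 0
7. r, 0
8. ~r, 0
Accessibility: 0R0
Branch closes: r and ~r both at 0.
Every branch closes; the branch above is one of them.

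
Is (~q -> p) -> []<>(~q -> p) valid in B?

Tableau for the negation ~((~q -> p) -> []<>(~q -> p)):
1. ~((~q -> p) -> []<>(~q -> p)), w0
2. ~q -> p, w0
3. ~[]<>(~q -> p), w0
4. p, w0
5. ~<>(~q -> p), w1
6. ~(~q -> p), w0
7. ~q, w0
8. ~p, w0
Accessibility: w0Rw0, w0Rw1, w1Rw0, w1Rw1
Branch closes: p and ~p both at w0.
All branches of the negation close; one closing branch shown above.

Valid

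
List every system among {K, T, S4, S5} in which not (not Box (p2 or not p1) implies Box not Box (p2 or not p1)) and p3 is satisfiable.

S4-tableau for the formula:
1. not (not Box (p2 or not p1) implies Box not Box (p2 or not p1)) and p3, w0
2. not (not Box (p2 or not p1) implies Box not Box (p2 or not p1)), w0
3. p3, w0
4. not Box (p2 or not p1), w0
5. not Box not Box (p2 or not p1), w0
6. not (p2 or not p1), w1
7. not p2, w1
8. p1, w1
9. Box (p2 or not p1), w2
10. p2 or not p1, w2
11. not p1, w2
Accessibility: w0Rw0, w0Rw1, w0Rw2, w1Rw1, w2Rw2
Complete open branch: satisfiable in S4, hence also in K, T (this S4-model is also a K-model and a T-model).
S5-tableau for the formula:
1. not (not Box (p2 or not p1) implies Box not Box (p2 or not p1)) and p3, w0
2. not (not Box (p2 or not p1) implies Box not Box (p2 or not p1)), w0
3. p3, w0
4. not Box (p2 or not p1), w0
5. not Box not Box (p2 or not p1), w0
6. not (p2 or not p1), w1
7. not p2, w1
8. p1, w1
9. Box (p2 or not p1), w2
10. p2 or not p1, w0
11. p2 or not p1, w1
12. p2 or not p1, w2
13. not p1, w0
14. not p1, w1
Accessibility: w0Rw0, w0Rw1, w0Rw2, w1Rw0, w1Rw1, w1Rw2, w2Rw0, w2Rw1, w2Rw2
Branch closes: p1 and not p1 both at w1.
Every branch closes (one shown): unsatisfiable in S5.

K, T, S4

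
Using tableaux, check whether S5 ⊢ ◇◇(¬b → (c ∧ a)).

Tableau for the negation ¬◇◇(¬b → (c ∧ a)):
1. ¬◇◇(¬b → (c ∧ a)), u
2. ¬◇(¬b → (c ∧ a)), u
3. ¬(¬b → (c ∧ a)), u
4. ¬b, u
5. ¬(c ∧ a), u
6. ¬a, u
Accessibility: uRu
The negation has an open branch (countermodel exists).

Not valid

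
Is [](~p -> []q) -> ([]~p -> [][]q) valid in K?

Tableau for the negation ~([](~p -> []q) -> ([]~p -> [][]q)):
1. ~([](~p -> []q) -> ([]~p -> [][]q)), w0
2. [](~p -> []q), w0   [~->-rule on 1]
3. ~([]~p -> [][]q), w0   [~->-rule on 1]
4. []~p, w0   [~->-rule on 3]
5. ~[][]q, w0   [~->-rule on 3]
6. ~[]q, w1   [~[]-rule on 5: fresh world w1, w0Rw1]
7. ~p -> []q, w1   [[]-rule on 2 via w0Rw1]
8. ~p, w1   [[]-rule on 4 via w0Rw1]
9. []q, w1   [->-rule on 7 (branches; this branch)]
10. ~q, w2   [~[]-rule on 6: fresh world w2, w1Rw2]
11. q, w2   [[]-rule on 9 via w1Rw2]
Accessibility: w0Rw1, w1Rw2
Branch closes: q and ~q both at w2.
Every branch of the negation's tableau closes; the branch above is one of them.

Yes, valid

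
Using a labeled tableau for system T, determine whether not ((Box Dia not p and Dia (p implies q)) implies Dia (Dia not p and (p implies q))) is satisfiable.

Unsatisfiable (every branch closes)

1. not ((Box Dia not p and Dia (p implies q)) implies Dia (Dia not p and (p implies q))), u
2. Box Dia not p and Dia (p implies q), u
3. not Dia (Dia not p and (p implies q)), u
4. Box Dia not p, u
5. Dia (p implies q), u
6. not (Dia not p and (p implies q)), u
7. Dia not p, u
8. not (p implies q), u
9. p, u
10. not q, u
11. p implies q, v
12. not (Dia not p and (p implies q)), v
13. Dia not p, v
14. q, v
15. not Dia not p, v
16. p, v
17. not p, w
18. not (Dia not p and (p implies q)), w
19. Dia not p, w
20. not (p implies q), w
21. p, w
22. not q, w
Accessibility: uRu, uRv, uRw, vRv, wRw
Branch closes: p and not p both at w.
All branches of the tableau close; one closing branch shown above.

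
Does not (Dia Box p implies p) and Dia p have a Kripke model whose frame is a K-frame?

1. not (Dia Box p implies p) and Dia p, u
2. not (Dia Box p implies p), u
3. Dia p, u
4. Dia Box p, u
5. not p, u
6. p, v
7. Box p, w
Accessibility: uRv, uRw

Yes, satisfiable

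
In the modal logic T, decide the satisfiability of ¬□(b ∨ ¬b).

No, unsatisfiable

1. ¬□(b ∨ ¬b), 0
2. ¬(b ∨ ¬b), 1
3. ¬b, 1
4. b, 1
Accessibility: 0R0, 0R1, 1R1
Branch closes: b and ¬b both at 1.
(One branch shown.) All branches close.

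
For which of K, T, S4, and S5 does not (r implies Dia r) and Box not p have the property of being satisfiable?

T-tableau for the formula:
1. not (r implies Dia r) and Box not p, w0
2. not (r implies Dia r), w0
3. Box not p, w0
4. r, w0
5. not Dia r, w0
6. not p, w0
7. not r, w0
Accessibility: w0Rw0
Branch closes: r and not r both at w0.
Every branch closes (one shown): unsatisfiable in T, hence also in S4, S5 (every S4/S5-frame is a T-frame).
K-tableau for the formula:
1. not (r implies Dia r) and Box not p, w0
2. not (r implies Dia r), w0
3. Box not p, w0
4. r, w0
5. not Dia r, w0
Complete open branch: satisfiable in K.

K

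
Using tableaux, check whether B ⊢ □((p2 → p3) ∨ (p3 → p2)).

Yes, valid

Tableau for the negation ¬□((p2 → p3) ∨ (p3 → p2)):
1. ¬□((p2 → p3) ∨ (p3 → p2)), w0
2. ¬((p2 → p3) ∨ (p3 → p2)), w1
3. ¬(p2 → p3), w1
4. ¬(p3 → p2), w1
5. p2, w1
6. ¬p3, w1
7. p3, w1
8. ¬p2, w1
Accessibility: w0Rw0, w0Rw1, w1Rw0, w1Rw1
Branch closes: p3 and ¬p3 both at w1.
Every branch of the negation's tableau closes; the branch above is one of them.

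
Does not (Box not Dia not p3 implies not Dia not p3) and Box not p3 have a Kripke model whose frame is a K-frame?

1. not (Box not Dia not p3 implies not Dia not p3) and Box not p3, w0
2. not (Box not Dia not p3 implies not Dia not p3), w0   [and-rule on 1]
3. Box not p3, w0   [and-rule on 1]
4. Box not Dia not p3, w0   [neg-implies-rule on 2]
5. Dia not p3, w0   [neg-implies-rule on 2]
6. not p3, w1   [Dia-rule on 5: fresh world w1, w0Rw1]
7. not Dia not p3, w1   [Box-rule on 4 via w0Rw1]
Accessibility: w0Rw1

Yes, satisfiable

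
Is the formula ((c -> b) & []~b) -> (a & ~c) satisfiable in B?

Satisfiable

1. ((c -> b) & []~b) -> (a & ~c), u
2. a & ~c, u
3. a, u
4. ~c, u
Accessibility: uRu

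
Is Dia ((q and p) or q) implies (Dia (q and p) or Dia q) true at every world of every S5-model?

Tableau for the negation not (Dia ((q and p) or q) implies (Dia (q and p) or Dia q)):
1. not (Dia ((q and p) or q) implies (Dia (q and p) or Dia q)), u
2. Dia ((q and p) or q), u
3. not (Dia (q and p) or Dia q), u
4. not Dia (q and p), u
5. not Dia q, u
6. not (q and p), u
7. not q, u
8. not p, u
9. (q and p) or q, v
10. not (q and p), v
11. not q, v
12. q and p, v
13. q, v
14. p, v
Accessibility: uRu, uRv, vRu, vRv
Branch closes: q and not q both at v.
Every branch of the negation's tableau closes; the branch above is one of them.

Yes, valid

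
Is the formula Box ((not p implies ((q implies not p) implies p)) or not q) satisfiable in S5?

1. Box ((not p implies ((q implies not p) implies p)) or not q), u
2. (not p implies ((q implies not p) implies p)) or not q, u
3. not q, u
Accessibility: uRu

Yes, satisfiable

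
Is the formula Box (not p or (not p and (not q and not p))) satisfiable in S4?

Satisfiable (open branch found)

1. Box (not p or (not p and (not q and not p))), w0
2. not p or (not p and (not q and not p)), w0
3. not p and (not q and not p), w0
4. not p, w0
5. not q and not p, w0
6. not q, w0
Accessibility: w0Rw0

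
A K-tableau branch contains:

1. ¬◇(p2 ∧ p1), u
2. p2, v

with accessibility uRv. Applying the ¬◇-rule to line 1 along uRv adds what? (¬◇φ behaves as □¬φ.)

¬(p2 ∧ p1), v

¬◇φ behaves as □¬φ: propagate the negated body to each accessible world.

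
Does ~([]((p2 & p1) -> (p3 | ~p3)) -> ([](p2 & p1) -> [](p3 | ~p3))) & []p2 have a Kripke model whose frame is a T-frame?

1. ~([]((p2 & p1) -> (p3 | ~p3)) -> ([](p2 & p1) -> [](p3 | ~p3))) & []p2, u
2. ~([]((p2 & p1) -> (p3 | ~p3)) -> ([](p2 & p1) -> [](p3 | ~p3))), u   [&-rule on 1]
3. []p2, u   [&-rule on 1]
4. []((p2 & p1) -> (p3 | ~p3)), u   [~->-rule on 2]
5. ~([](p2 & p1) -> [](p3 | ~p3)), u   [~->-rule on 2]
6. [](p2 & p1), u   [~->-rule on 5]
7. ~[](p3 | ~p3), u   [~->-rule on 5]
8. p2, u   [[]-rule on 3 via uRu]
9. (p2 & p1) -> (p3 | ~p3), u   [[]-rule on 4 via uRu]
10. p2 & p1, u   [[]-rule on 6 via uRu]
11. p1, u   [&-rule on 10]
12. p3 | ~p3, u   [->-rule on 9 (branches; this branch)]
13. ~p3, u   [|-rule on 12 (branches; this branch)]
14. ~(p3 | ~p3), v   [~[]-rule on 7: fresh world v, uRv]
15. ~p3, v   [~|-rule on 14]
16. p3, v   [~|-rule on 14]
Accessibility: uRu, uRv, vRv
Branch closes: p3 and ~p3 both at v.
Every branch closes; the branch above is one of them.

Unsatisfiable (every branch closes)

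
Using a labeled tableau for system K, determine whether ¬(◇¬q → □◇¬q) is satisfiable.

1. ¬(◇¬q → □◇¬q), 0
2. ◇¬q, 0   [¬→-rule on 1]
3. ¬□◇¬q, 0   [¬→-rule on 1]
4. ¬q, 1   [◇-rule on 2: fresh world 1, 0R1]
5. ¬◇¬q, 2   [¬□-rule on 3: fresh world 2, 0R2]
Accessibility: 0R1, 0R2

Satisfiable (open branch found)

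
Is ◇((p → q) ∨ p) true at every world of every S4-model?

Tableau for the negation ¬◇((p → q) ∨ p):
1. ¬◇((p → q) ∨ p), 0
2. ¬((p → q) ∨ p), 0
3. ¬(p → q), 0
4. ¬p, 0
5. p, 0
6. ¬q, 0
Accessibility: 0R0
Branch closes: p and ¬p both at 0.
All branches of the negation close; one closing branch shown above.

Yes, valid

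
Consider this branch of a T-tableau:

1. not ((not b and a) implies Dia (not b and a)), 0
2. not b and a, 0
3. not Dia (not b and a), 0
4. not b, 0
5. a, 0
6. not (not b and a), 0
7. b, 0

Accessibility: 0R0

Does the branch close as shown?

Both b and not b appear at 0.

Yes, closed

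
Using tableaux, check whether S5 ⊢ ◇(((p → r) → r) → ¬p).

Not valid

Tableau for the negation ¬◇(((p → r) → r) → ¬p):
1. ¬◇(((p → r) → r) → ¬p), u
2. ¬(((p → r) → r) → ¬p), u
3. (p → r) → r, u
4. p, u
5. r, u
Accessibility: uRu
The negation has an open branch (countermodel exists).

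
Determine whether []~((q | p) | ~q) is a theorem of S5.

Invalid (countermodel exists)

Tableau for the negation ~[]~((q | p) | ~q):
1. ~[]~((q | p) | ~q), u
2. (q | p) | ~q, v   [~[]-rule on 1: fresh world v, uRv]
3. ~q, v   [|-rule on 2 (branches; this branch)]
Accessibility: uRu, uRv, vRu, vRv
The negation has an open branch (countermodel exists).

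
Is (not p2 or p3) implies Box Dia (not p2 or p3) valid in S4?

Invalid (countermodel exists)

Tableau for the negation not ((not p2 or p3) implies Box Dia (not p2 or p3)):
1. not ((not p2 or p3) implies Box Dia (not p2 or p3)), u
2. not p2 or p3, u   [neg-implies-rule on 1]
3. not Box Dia (not p2 or p3), u   [neg-implies-rule on 1]
4. p3, u   [or-rule on 2 (branches; this branch)]
5. not Dia (not p2 or p3), v   [neg-Box-rule on 3: fresh world v, uRv]
6. not (not p2 or p3), v   [neg-Dia-rule on 5 via vRv]
7. p2, v   [neg-or-rule on 6]
8. not p3, v   [neg-or-rule on 6]
Accessibility: uRu, uRv, vRv
The negation has an open branch (countermodel exists).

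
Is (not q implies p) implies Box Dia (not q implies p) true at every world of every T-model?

Tableau for the negation not ((not q implies p) implies Box Dia (not q implies p)):
1. not ((not q implies p) implies Box Dia (not q implies p)), 0
2. not q implies p, 0   [neg-implies-rule on 1]
3. not Box Dia (not q implies p), 0   [neg-implies-rule on 1]
4. p, 0   [implies-rule on 2 (branches; this branch)]
5. not Dia (not q implies p), 1   [neg-Box-rule on 3: fresh world 1, 0R1]
6. not (not q implies p), 1   [neg-Dia-rule on 5 via 1R1]
7. not q, 1   [neg-implies-rule on 6]
8. not p, 1   [neg-implies-rule on 6]
Accessibility: 0R0, 0R1, 1R1
The negation has an open branch (countermodel exists).

No, not valid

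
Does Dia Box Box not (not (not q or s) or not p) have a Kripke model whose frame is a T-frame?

1. Dia Box Box not (not (not q or s) or not p), w0
2. Box Box not (not (not q or s) or not p), w1   [Dia-rule on 1: fresh world w1, w0Rw1]
3. Box not (not (not q or s) or not p), w1   [Box-rule on 2 via w1Rw1]
4. not (not (not q or s) or not p), w1   [Box-rule on 3 via w1Rw1]
5. not q or s, w1   [neg-or-rule on 4]
6. p, w1   [neg-or-rule on 4]
7. s, w1   [or-rule on 5 (branches; this branch)]
Accessibility: w0Rw0, w0Rw1, w1Rw1

Yes, satisfiable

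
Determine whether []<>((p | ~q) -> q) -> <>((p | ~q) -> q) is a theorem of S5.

Yes, valid

Tableau for the negation ~([]<>((p | ~q) -> q) -> <>((p | ~q) -> q)):
1. ~([]<>((p | ~q) -> q) -> <>((p | ~q) -> q)), w0
2. []<>((p | ~q) -> q), w0
3. ~<>((p | ~q) -> q), w0
4. <>((p | ~q) -> q), w0
5. ~((p | ~q) -> q), w0
6. p | ~q, w0
7. ~q, w0
8. (p | ~q) -> q, w1
9. <>((p | ~q) -> q), w1
10. ~((p | ~q) -> q), w1
11. p | ~q, w1
12. ~q, w1
13. ~(p | ~q), w1
14. ~p, w1
15. q, w1
Accessibility: w0Rw0, w0Rw1, w1Rw0, w1Rw1
Branch closes: q and ~q both at w1.
Every branch of the negation's tableau closes; the branch above is one of them.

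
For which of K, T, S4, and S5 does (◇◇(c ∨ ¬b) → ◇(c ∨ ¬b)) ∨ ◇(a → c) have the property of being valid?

S4, S5

S4-tableau for the negation ¬((◇◇(c ∨ ¬b) → ◇(c ∨ ¬b)) ∨ ◇(a → c)):
1. ¬((◇◇(c ∨ ¬b) → ◇(c ∨ ¬b)) ∨ ◇(a → c)), u
2. ¬(◇◇(c ∨ ¬b) → ◇(c ∨ ¬b)), u
3. ¬◇(a → c), u
4. ◇◇(c ∨ ¬b), u
5. ¬◇(c ∨ ¬b), u
6. ¬(a → c), u
7. a, u
8. ¬c, u
9. ¬(c ∨ ¬b), u
10. b, u
11. ◇(c ∨ ¬b), v
12. ¬(a → c), v
13. a, v
14. ¬c, v
15. ¬(c ∨ ¬b), v
16. b, v
17. c ∨ ¬b, w
18. ¬(a → c), w
19. a, w
20. ¬c, w
21. ¬(c ∨ ¬b), w
22. b, w
23. ¬b, w
Accessibility: uRu, uRv, uRw, vRv, vRw, wRw
Branch closes: b and ¬b both at w.
Every branch closes (one shown): valid in S4, hence also in S5 (every theorem of S4 is a theorem of S5).
T-tableau for the negation ¬((◇◇(c ∨ ¬b) → ◇(c ∨ ¬b)) ∨ ◇(a → c)):
1. ¬((◇◇(c ∨ ¬b) → ◇(c ∨ ¬b)) ∨ ◇(a → c)), u
2. ¬(◇◇(c ∨ ¬b) → ◇(c ∨ ¬b)), u
3. ¬◇(a → c), u
4. ◇◇(c ∨ ¬b), u
5. ¬◇(c ∨ ¬b), u
6. ¬(a → c), u
7. a, u
8. ¬c, u
9. ¬(c ∨ ¬b), u
10. b, u
11. ◇(c ∨ ¬b), v
12. ¬(a → c), v
13. a, v
14. ¬c, v
15. ¬(c ∨ ¬b), v
16. b, v
17. c ∨ ¬b, w
18. ¬b, w
Accessibility: uRu, uRv, vRv, vRw, wRw
Complete open branch: countermodel on a T-frame, so not valid in T, nor in K (the same frame is also a K-frame).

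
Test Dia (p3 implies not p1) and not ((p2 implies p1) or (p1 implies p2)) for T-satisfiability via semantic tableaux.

1. Dia (p3 implies not p1) and not ((p2 implies p1) or (p1 implies p2)), w0
2. Dia (p3 implies not p1), w0
3. not ((p2 implies p1) or (p1 implies p2)), w0
4. not (p2 implies p1), w0
5. not (p1 implies p2), w0
6. p2, w0
7. not p1, w0
8. p1, w0
9. not p2, w0
Accessibility: w0Rw0
Branch closes: p1 and not p1 both at w0.
All branches of the tableau close; one closing branch shown above.

No, unsatisfiable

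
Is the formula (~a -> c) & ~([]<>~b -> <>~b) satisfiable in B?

Unsatisfiable (every branch closes)

1. (~a -> c) & ~([]<>~b -> <>~b), u
2. ~a -> c, u
3. ~([]<>~b -> <>~b), u
4. []<>~b, u
5. ~<>~b, u
6. <>~b, u
7. b, u
8. c, u
9. ~b, v
10. <>~b, v
11. b, v
Accessibility: uRu, uRv, vRu, vRv
Branch closes: b and ~b both at v.
(One branch shown.) All branches close.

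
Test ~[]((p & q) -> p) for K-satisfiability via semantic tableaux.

1. ~[]((p & q) -> p), 0
2. ~((p & q) -> p), 1
3. p & q, 1
4. ~p, 1
5. p, 1
6. q, 1
Accessibility: 0R1
Branch closes: p and ~p both at 1.
(One branch shown.) All branches close.

Unsatisfiable (every branch closes)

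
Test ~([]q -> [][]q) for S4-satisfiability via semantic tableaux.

Unsatisfiable (every branch closes)

1. ~([]q -> [][]q), w0
2. []q, w0   [~->-rule on 1]
3. ~[][]q, w0   [~->-rule on 1]
4. q, w0   [[]-rule on 2 via w0Rw0]
5. ~[]q, w1   [~[]-rule on 3: fresh world w1, w0Rw1]
6. q, w1   [[]-rule on 2 via w0Rw1]
7. ~q, w2   [~[]-rule on 5: fresh world w2, w1Rw2]
8. q, w2   [[]-rule on 2 via w0Rw2]
Accessibility: w0Rw0, w0Rw1, w0Rw2, w1Rw1, w1Rw2, w2Rw2
Branch closes: q and ~q both at w2.
(One branch shown.) All branches close.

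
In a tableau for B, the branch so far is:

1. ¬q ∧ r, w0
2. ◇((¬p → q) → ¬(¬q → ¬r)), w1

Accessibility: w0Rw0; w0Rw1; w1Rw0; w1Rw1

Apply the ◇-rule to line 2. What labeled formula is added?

a fresh world w2 with w1Rw2, and (¬p → q) → ¬(¬q → ¬r) at w2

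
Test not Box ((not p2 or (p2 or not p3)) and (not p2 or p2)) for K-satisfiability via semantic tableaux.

1. not Box ((not p2 or (p2 or not p3)) and (not p2 or p2)), w0
2. not ((not p2 or (p2 or not p3)) and (not p2 or p2)), w1   [neg-Box-rule on 1: fresh world w1, w0Rw1]
3. not (not p2 or (p2 or not p3)), w1   [neg-and-rule on 2 (branches; this branch)]
4. p2, w1   [neg-or-rule on 3]
5. not (p2 or not p3), w1   [neg-or-rule on 3]
6. not p2, w1   [neg-or-rule on 5]
7. p3, w1   [neg-or-rule on 5]
Accessibility: w0Rw1
Branch closes: p2 and not p2 both at w1.
All branches of the tableau close; one closing branch shown above.

Unsatisfiable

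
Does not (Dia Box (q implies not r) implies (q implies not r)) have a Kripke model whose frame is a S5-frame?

1. not (Dia Box (q implies not r) implies (q implies not r)), 0
2. Dia Box (q implies not r), 0
3. not (q implies not r), 0
4. q, 0
5. r, 0
6. Box (q implies not r), 1
7. q implies not r, 0
8. q implies not r, 1
9. not r, 0
Accessibility: 0R0, 0R1, 1R0, 1R1
Branch closes: r and not r both at 0.
(One branch shown.) All branches close.

No, unsatisfiable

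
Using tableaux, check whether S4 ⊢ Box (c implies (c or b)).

Tableau for the negation not Box (c implies (c or b)):
1. not Box (c implies (c or b)), 0
2. not (c implies (c or b)), 1
3. c, 1
4. not (c or b), 1
5. not c, 1
6. not b, 1
Accessibility: 0R0, 0R1, 1R1
Branch closes: c and not c both at 1.
Every branch of the negation's tableau closes; the branch above is one of them.

Yes, valid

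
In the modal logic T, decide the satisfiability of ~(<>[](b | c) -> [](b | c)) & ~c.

1. ~(<>[](b | c) -> [](b | c)) & ~c, w0
2. ~(<>[](b | c) -> [](b | c)), w0
3. ~c, w0
4. <>[](b | c), w0
5. ~[](b | c), w0
6. [](b | c), w1
7. b | c, w1
8. c, w1
9. ~(b | c), w2
10. ~b, w2
11. ~c, w2
Accessibility: w0Rw0, w0Rw1, w0Rw2, w1Rw1, w2Rw2

Satisfiable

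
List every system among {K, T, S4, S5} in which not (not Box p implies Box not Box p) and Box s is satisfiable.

K, T, S4

S4-tableau for the formula:
1. not (not Box p implies Box not Box p) and Box s, u
2. not (not Box p implies Box not Box p), u
3. Box s, u
4. not Box p, u
5. not Box not Box p, u
6. s, u
7. not p, v
8. s, v
9. Box p, w
10. s, w
11. p, w
Accessibility: uRu, uRv, uRw, vRv, wRw
Complete open branch: satisfiable in S4, hence also in K, T (this S4-model is also a K-model and a T-model).
S5-tableau for the formula:
1. not (not Box p implies Box not Box p) and Box s, u
2. not (not Box p implies Box not Box p), u
3. Box s, u
4. not Box p, u
5. not Box not Box p, u
6. s, u
7. not p, v
8. s, v
9. Box p, w
10. s, w
11. p, u
12. p, v
Accessibility: uRu, uRv, uRw, vRu, vRv, vRw, wRu, wRv, wRw
Branch closes: p and not p both at v.
Every branch closes (one shown): unsatisfiable in S5.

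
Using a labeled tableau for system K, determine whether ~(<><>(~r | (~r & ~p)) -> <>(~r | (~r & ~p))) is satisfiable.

1. ~(<><>(~r | (~r & ~p)) -> <>(~r | (~r & ~p))), w0
2. <><>(~r | (~r & ~p)), w0
3. ~<>(~r | (~r & ~p)), w0
4. <>(~r | (~r & ~p)), w1
5. ~(~r | (~r & ~p)), w1
6. r, w1
7. ~(~r & ~p), w1
8. p, w1
9. ~r | (~r & ~p), w2
10. ~r & ~p, w2
11. ~r, w2
12. ~p, w2
Accessibility: w0Rw1, w1Rw2

Satisfiable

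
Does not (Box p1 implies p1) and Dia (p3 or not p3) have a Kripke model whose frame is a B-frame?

Unsatisfiable (every branch closes)

1. not (Box p1 implies p1) and Dia (p3 or not p3), w0
2. not (Box p1 implies p1), w0   [and-rule on 1]
3. Dia (p3 or not p3), w0   [and-rule on 1]
4. Box p1, w0   [neg-implies-rule on 2]
5. not p1, w0   [neg-implies-rule on 2]
6. p1, w0   [Box-rule on 4 via w0Rw0]
Accessibility: w0Rw0
Branch closes: p1 and not p1 both at w0.
Every branch closes; the branch above is one of them.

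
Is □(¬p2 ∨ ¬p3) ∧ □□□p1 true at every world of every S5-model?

Tableau for the negation ¬(□(¬p2 ∨ ¬p3) ∧ □□□p1):
1. ¬(□(¬p2 ∨ ¬p3) ∧ □□□p1), u
2. ¬□□□p1, u
3. ¬□□p1, v
4. ¬□p1, w
5. ¬p1, x
Accessibility: uRu, uRv, uRw, uRx, vRu, vRv, vRw, vRx, wRu, wRv, wRw, wRx, xRu, xRv, xRw, xRx
The negation has an open branch (countermodel exists).

Invalid (countermodel exists)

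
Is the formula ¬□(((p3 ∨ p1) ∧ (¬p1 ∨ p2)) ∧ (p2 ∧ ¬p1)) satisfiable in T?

Yes, satisfiable

1. ¬□(((p3 ∨ p1) ∧ (¬p1 ∨ p2)) ∧ (p2 ∧ ¬p1)), u
2. ¬(((p3 ∨ p1) ∧ (¬p1 ∨ p2)) ∧ (p2 ∧ ¬p1)), v
3. ¬(p2 ∧ ¬p1), v
4. p1, v
Accessibility: uRu, uRv, vRv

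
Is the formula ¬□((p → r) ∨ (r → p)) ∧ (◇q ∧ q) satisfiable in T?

1. ¬□((p → r) ∨ (r → p)) ∧ (◇q ∧ q), u
2. ¬□((p → r) ∨ (r → p)), u
3. ◇q ∧ q, u
4. ◇q, u
5. q, u
6. ¬((p → r) ∨ (r → p)), v
7. ¬(p → r), v
8. ¬(r → p), v
9. p, v
10. ¬r, v
11. r, v
12. ¬p, v
Accessibility: uRu, uRv, vRv
Branch closes: r and ¬r both at v.
(One branch shown.) All branches close.

No, unsatisfiable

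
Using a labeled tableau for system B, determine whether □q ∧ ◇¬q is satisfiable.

Unsatisfiable

1. □q ∧ ◇¬q, w0
2. □q, w0   [∧-rule on 1]
3. ◇¬q, w0   [∧-rule on 1]
4. q, w0   [□-rule on 2 via w0Rw0]
5. ¬q, w1   [◇-rule on 3: fresh world w1, w0Rw1]
6. q, w1   [□-rule on 2 via w0Rw1]
Accessibility: w0Rw0, w0Rw1, w1Rw0, w1Rw1
Branch closes: q and ¬q both at w1.
All branches of the tableau close; one closing branch shown above.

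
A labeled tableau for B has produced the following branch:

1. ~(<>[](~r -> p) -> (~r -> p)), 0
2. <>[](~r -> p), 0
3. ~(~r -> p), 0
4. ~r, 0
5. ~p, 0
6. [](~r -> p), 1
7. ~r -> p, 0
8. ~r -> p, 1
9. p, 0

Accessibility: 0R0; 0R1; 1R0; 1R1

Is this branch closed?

Yes, closed

Both p and ~p appear at 0.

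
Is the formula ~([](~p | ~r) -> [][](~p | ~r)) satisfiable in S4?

No, unsatisfiable

1. ~([](~p | ~r) -> [][](~p | ~r)), u
2. [](~p | ~r), u   [~->-rule on 1]
3. ~[][](~p | ~r), u   [~->-rule on 1]
4. ~p | ~r, u   [[]-rule on 2 via uRu]
5. ~r, u   [|-rule on 4 (branches; this branch)]
6. ~[](~p | ~r), v   [~[]-rule on 3: fresh world v, uRv]
7. ~p | ~r, v   [[]-rule on 2 via uRv]
8. ~r, v   [|-rule on 7 (branches; this branch)]
9. ~(~p | ~r), w   [~[]-rule on 6: fresh world w, vRw]
10. p, w   [~|-rule on 9]
11. r, w   [~|-rule on 9]
12. ~p | ~r, w   [[]-rule on 2 via uRw]
13. ~r, w   [|-rule on 12 (branches; this branch)]
Accessibility: uRu, uRv, uRw, vRv, vRw, wRw
Branch closes: r and ~r both at w.
All branches of the tableau close; one closing branch shown above.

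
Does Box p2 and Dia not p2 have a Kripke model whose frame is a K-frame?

1. Box p2 and Dia not p2, w0
2. Box p2, w0
3. Dia not p2, w0
4. not p2, w1
5. p2, w1
Accessibility: w0Rw1
Branch closes: p2 and not p2 both at w1.
All branches of the tableau close; one closing branch shown above.

Unsatisfiable (every branch closes)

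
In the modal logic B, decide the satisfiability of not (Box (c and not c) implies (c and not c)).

1. not (Box (c and not c) implies (c and not c)), 0
2. Box (c and not c), 0   [neg-implies-rule on 1]
3. not (c and not c), 0   [neg-implies-rule on 1]
4. c and not c, 0   [Box-rule on 2 via 0R0]
5. c, 0   [and-rule on 4]
6. not c, 0   [and-rule on 4]
Accessibility: 0R0
Branch closes: c and not c both at 0.
All branches of the tableau close; one closing branch shown above.

Unsatisfiable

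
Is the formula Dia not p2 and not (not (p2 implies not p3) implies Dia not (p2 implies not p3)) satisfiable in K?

1. Dia not p2 and not (not (p2 implies not p3) implies Dia not (p2 implies not p3)), 0
2. Dia not p2, 0
3. not (not (p2 implies not p3) implies Dia not (p2 implies not p3)), 0
4. not (p2 implies not p3), 0
5. not Dia not (p2 implies not p3), 0
6. p2, 0
7. p3, 0
8. not p2, 1
9. p2 implies not p3, 1
10. not p3, 1
Accessibility: 0R1

Yes, satisfiable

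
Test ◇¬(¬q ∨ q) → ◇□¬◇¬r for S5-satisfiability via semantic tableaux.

Satisfiable (open branch found)

1. ◇¬(¬q ∨ q) → ◇□¬◇¬r, u
2. ◇□¬◇¬r, u
3. □¬◇¬r, v
4. ¬◇¬r, u
5. ¬◇¬r, v
6. r, u
7. r, v
Accessibility: uRu, uRv, vRu, vRv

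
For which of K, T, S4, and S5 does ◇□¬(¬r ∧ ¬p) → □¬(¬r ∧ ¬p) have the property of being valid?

S5

S4-tableau for the negation ¬(◇□¬(¬r ∧ ¬p) → □¬(¬r ∧ ¬p)):
1. ¬(◇□¬(¬r ∧ ¬p) → □¬(¬r ∧ ¬p)), u
2. ◇□¬(¬r ∧ ¬p), u
3. ¬□¬(¬r ∧ ¬p), u
4. □¬(¬r ∧ ¬p), v
5. ¬(¬r ∧ ¬p), v
6. p, v
7. ¬r ∧ ¬p, w
8. ¬r, w
9. ¬p, w
Accessibility: uRu, uRv, uRw, vRv, wRw
Complete open branch: countermodel on an S4-frame, so not valid in S4, nor in K, T (the same frame is also a K-frame and a T-frame).
S5-tableau for the negation ¬(◇□¬(¬r ∧ ¬p) → □¬(¬r ∧ ¬p)):
1. ¬(◇□¬(¬r ∧ ¬p) → □¬(¬r ∧ ¬p)), u
2. ◇□¬(¬r ∧ ¬p), u
3. ¬□¬(¬r ∧ ¬p), u
4. □¬(¬r ∧ ¬p), v
5. ¬(¬r ∧ ¬p), u
6. ¬(¬r ∧ ¬p), v
7. p, u
8. p, v
9. ¬r ∧ ¬p, w
10. ¬r, w
11. ¬p, w
12. ¬(¬r ∧ ¬p), w
13. p, w
Accessibility: uRu, uRv, uRw, vRu, vRv, vRw, wRu, wRv, wRw
Branch closes: p and ¬p both at w.
Every branch closes (one shown): valid in S5.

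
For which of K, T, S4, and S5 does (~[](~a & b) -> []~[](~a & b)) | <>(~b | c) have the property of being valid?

S5

S5-tableau for the negation ~((~[](~a & b) -> []~[](~a & b)) | <>(~b | c)):
1. ~((~[](~a & b) -> []~[](~a & b)) | <>(~b | c)), w0
2. ~(~[](~a & b) -> []~[](~a & b)), w0
3. ~<>(~b | c), w0
4. ~[](~a & b), w0
5. ~[]~[](~a & b), w0
6. ~(~b | c), w0
7. b, w0
8. ~c, w0
9. ~(~a & b), w1
10. ~(~b | c), w1
11. b, w1
12. ~c, w1
13. a, w1
14. [](~a & b), w2
15. ~(~b | c), w2
16. b, w2
17. ~c, w2
18. ~a & b, w0
19. ~a, w0
20. ~a & b, w1
21. ~a, w1
Accessibility: w0Rw0, w0Rw1, w0Rw2, w1Rw0, w1Rw1, w1Rw2, w2Rw0, w2Rw1, w2Rw2
Branch closes: a and ~a both at w1.
Every branch closes (one shown): valid in S5.
S4-tableau for the negation ~((~[](~a & b) -> []~[](~a & b)) | <>(~b | c)):
1. ~((~[](~a & b) -> []~[](~a & b)) | <>(~b | c)), w0
2. ~(~[](~a & b) -> []~[](~a & b)), w0
3. ~<>(~b | c), w0
4. ~[](~a & b), w0
5. ~[]~[](~a & b), w0
6. ~(~b | c), w0
7. b, w0
8. ~c, w0
9. ~(~a & b), w1
10. ~(~b | c), w1
11. b, w1
12. ~c, w1
13. a, w1
14. [](~a & b), w2
15. ~(~b | c), w2
16. b, w2
17. ~c, w2
18. ~a & b, w2
19. ~a, w2
Accessibility: w0Rw0, w0Rw1, w0Rw2, w1Rw1, w2Rw2
Complete open branch: countermodel on an S4-frame, so not valid in S4, nor in K, T (the same frame is also a K-frame and a T-frame).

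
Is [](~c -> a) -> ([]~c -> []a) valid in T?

Valid

Tableau for the negation ~([](~c -> a) -> ([]~c -> []a)):
1. ~([](~c -> a) -> ([]~c -> []a)), w0
2. [](~c -> a), w0   [~->-rule on 1]
3. ~([]~c -> []a), w0   [~->-rule on 1]
4. []~c, w0   [~->-rule on 3]
5. ~[]a, w0   [~->-rule on 3]
6. ~c -> a, w0   [[]-rule on 2 via w0Rw0]
7. ~c, w0   [[]-rule on 4 via w0Rw0]
8. a, w0   [->-rule on 6 (branches; this branch)]
9. ~a, w1   [~[]-rule on 5: fresh world w1, w0Rw1]
10. ~c -> a, w1   [[]-rule on 2 via w0Rw1]
11. ~c, w1   [[]-rule on 4 via w0Rw1]
12. a, w1   [->-rule on 10 (branches; this branch)]
Accessibility: w0Rw0, w0Rw1, w1Rw1
Branch closes: a and ~a both at w1.
Every branch of the negation's tableau closes; the branch above is one of them.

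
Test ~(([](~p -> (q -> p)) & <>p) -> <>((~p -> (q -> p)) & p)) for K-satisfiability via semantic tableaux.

1. ~(([](~p -> (q -> p)) & <>p) -> <>((~p -> (q -> p)) & p)), 0
2. [](~p -> (q -> p)) & <>p, 0
3. ~<>((~p -> (q -> p)) & p), 0
4. [](~p -> (q -> p)), 0
5. <>p, 0
6. p, 1
7. ~((~p -> (q -> p)) & p), 1
8. ~p -> (q -> p), 1
9. ~(~p -> (q -> p)), 1
10. ~p, 1
11. ~(q -> p), 1
Accessibility: 0R1
Branch closes: p and ~p both at 1.
(One branch shown.) All branches close.

No, unsatisfiable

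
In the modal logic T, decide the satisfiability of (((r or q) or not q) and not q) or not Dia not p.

Yes, satisfiable

1. (((r or q) or not q) and not q) or not Dia not p, w0
2. not Dia not p, w0   [or-rule on 1 (branches; this branch)]
3. p, w0   [neg-Dia-rule on 2 via w0Rw0]
Accessibility: w0Rw0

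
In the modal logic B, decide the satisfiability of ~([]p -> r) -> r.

1. ~([]p -> r) -> r, w0
2. r, w0
Accessibility: w0Rw0

Satisfiable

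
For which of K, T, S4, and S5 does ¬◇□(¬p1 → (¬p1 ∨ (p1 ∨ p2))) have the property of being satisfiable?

K

T-tableau for the formula:
1. ¬◇□(¬p1 → (¬p1 ∨ (p1 ∨ p2))), 0
2. ¬□(¬p1 → (¬p1 ∨ (p1 ∨ p2))), 0   [¬◇-rule on 1 via 0R0]
3. ¬(¬p1 → (¬p1 ∨ (p1 ∨ p2))), 1   [¬□-rule on 2: fresh world 1, 0R1]
4. ¬p1, 1   [¬→-rule on 3]
5. ¬(¬p1 ∨ (p1 ∨ p2)), 1   [¬→-rule on 3]
6. p1, 1   [¬∨-rule on 5]
7. ¬(p1 ∨ p2), 1   [¬∨-rule on 5]
Accessibility: 0R0, 0R1, 1R1
Branch closes: p1 and ¬p1 both at 1.
Every branch closes (one shown): unsatisfiable in T, hence also in S4, S5 (every S4/S5-frame is a T-frame).
K-tableau for the formula:
1. ¬◇□(¬p1 → (¬p1 ∨ (p1 ∨ p2))), 0
Complete open branch: satisfiable in K.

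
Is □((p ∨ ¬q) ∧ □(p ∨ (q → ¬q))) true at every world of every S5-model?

Tableau for the negation ¬□((p ∨ ¬q) ∧ □(p ∨ (q → ¬q))):
1. ¬□((p ∨ ¬q) ∧ □(p ∨ (q → ¬q))), 0
2. ¬((p ∨ ¬q) ∧ □(p ∨ (q → ¬q))), 1   [¬□-rule on 1: fresh world 1, 0R1]
3. ¬□(p ∨ (q → ¬q)), 1   [¬∧-rule on 2 (branches; this branch)]
4. ¬(p ∨ (q → ¬q)), 2   [¬□-rule on 3: fresh world 2, 1R2]
5. ¬p, 2   [¬∨-rule on 4]
6. ¬(q → ¬q), 2   [¬∨-rule on 4]
7. q, 2   [¬→-rule on 6]
Accessibility: 0R0, 0R1, 0R2, 1R0, 1R1, 1R2, 2R0, 2R1, 2R2
The negation has an open branch (countermodel exists).

No, not valid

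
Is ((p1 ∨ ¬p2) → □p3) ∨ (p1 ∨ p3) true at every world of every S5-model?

Not valid

Tableau for the negation ¬(((p1 ∨ ¬p2) → □p3) ∨ (p1 ∨ p3)):
1. ¬(((p1 ∨ ¬p2) → □p3) ∨ (p1 ∨ p3)), u
2. ¬((p1 ∨ ¬p2) → □p3), u
3. ¬(p1 ∨ p3), u
4. p1 ∨ ¬p2, u
5. ¬□p3, u
6. ¬p1, u
7. ¬p3, u
8. ¬p2, u
9. ¬p3, v
Accessibility: uRu, uRv, vRu, vRv
The negation has an open branch (countermodel exists).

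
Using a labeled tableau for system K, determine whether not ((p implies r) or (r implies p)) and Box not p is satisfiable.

No, unsatisfiable

1. not ((p implies r) or (r implies p)) and Box not p, 0
2. not ((p implies r) or (r implies p)), 0
3. Box not p, 0
4. not (p implies r), 0
5. not (r implies p), 0
6. p, 0
7. not r, 0
8. r, 0
9. not p, 0
Branch closes: r and not r both at 0.
(One branch shown.) All branches close.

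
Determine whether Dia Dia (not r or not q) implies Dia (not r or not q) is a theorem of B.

Not valid

Tableau for the negation not (Dia Dia (not r or not q) implies Dia (not r or not q)):
1. not (Dia Dia (not r or not q) implies Dia (not r or not q)), u
2. Dia Dia (not r or not q), u
3. not Dia (not r or not q), u
4. not (not r or not q), u
5. r, u
6. q, u
7. Dia (not r or not q), v
8. not (not r or not q), v
9. r, v
10. q, v
11. not r or not q, w
12. not q, w
Accessibility: uRu, uRv, vRu, vRv, vRw, wRv, wRw
The negation has an open branch (countermodel exists).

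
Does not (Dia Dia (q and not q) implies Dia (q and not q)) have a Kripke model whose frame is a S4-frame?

No, unsatisfiable

1. not (Dia Dia (q and not q) implies Dia (q and not q)), 0
2. Dia Dia (q and not q), 0
3. not Dia (q and not q), 0
4. not (q and not q), 0
5. q, 0
6. Dia (q and not q), 1
7. not (q and not q), 1
8. q, 1
9. q and not q, 2
10. q, 2
11. not q, 2
Accessibility: 0R0, 0R1, 0R2, 1R1, 1R2, 2R2
Branch closes: q and not q both at 2.
All branches of the tableau close; one closing branch shown above.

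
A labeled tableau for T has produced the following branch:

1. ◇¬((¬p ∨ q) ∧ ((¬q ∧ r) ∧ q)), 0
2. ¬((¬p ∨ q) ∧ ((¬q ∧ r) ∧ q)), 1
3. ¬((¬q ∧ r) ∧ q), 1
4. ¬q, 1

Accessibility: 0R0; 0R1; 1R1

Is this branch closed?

Open

There is no literal clash: for every atom and world, at most one sign appears.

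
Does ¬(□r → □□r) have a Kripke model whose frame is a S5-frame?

Unsatisfiable

1. ¬(□r → □□r), 0
2. □r, 0   [¬→-rule on 1]
3. ¬□□r, 0   [¬→-rule on 1]
4. r, 0   [□-rule on 2 via 0R0]
5. ¬□r, 1   [¬□-rule on 3: fresh world 1, 0R1]
6. r, 1   [□-rule on 2 via 0R1]
7. ¬r, 2   [¬□-rule on 5: fresh world 2, 1R2]
8. r, 2   [□-rule on 2 via 0R2]
Accessibility: 0R0, 0R1, 0R2, 1R0, 1R1, 1R2, 2R0, 2R1, 2R2
Branch closes: r and ¬r both at 2.
Every branch closes; the branch above is one of them.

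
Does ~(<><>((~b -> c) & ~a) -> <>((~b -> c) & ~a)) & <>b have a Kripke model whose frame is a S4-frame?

No, unsatisfiable

1. ~(<><>((~b -> c) & ~a) -> <>((~b -> c) & ~a)) & <>b, 0
2. ~(<><>((~b -> c) & ~a) -> <>((~b -> c) & ~a)), 0   [&-rule on 1]
3. <>b, 0   [&-rule on 1]
4. <><>((~b -> c) & ~a), 0   [~->-rule on 2]
5. ~<>((~b -> c) & ~a), 0   [~->-rule on 2]
6. ~((~b -> c) & ~a), 0   [~<>-rule on 5 via 0R0]
7. ~(~b -> c), 0   [~&-rule on 6 (branches; this branch)]
8. ~b, 0   [~->-rule on 7]
9. ~c, 0   [~->-rule on 7]
10. b, 1   [<>-rule on 3: fresh world 1, 0R1]
11. ~((~b -> c) & ~a), 1   [~<>-rule on 5 via 0R1]
12. a, 1   [~&-rule on 11 (branches; this branch)]
13. <>((~b -> c) & ~a), 2   [<>-rule on 4: fresh world 2, 0R2]
14. ~((~b -> c) & ~a), 2   [~<>-rule on 5 via 0R2]
15. ~(~b -> c), 2   [~&-rule on 14 (branches; this branch)]
16. ~b, 2   [~->-rule on 15]
17. ~c, 2   [~->-rule on 15]
18. (~b -> c) & ~a, 3   [<>-rule on 13: fresh world 3, 2R3]
19. ~b -> c, 3   [&-rule on 18]
20. ~a, 3   [&-rule on 18]
21. ~((~b -> c) & ~a), 3   [~<>-rule on 5 via 0R3]
22. c, 3   [->-rule on 19 (branches; this branch)]
23. ~(~b -> c), 3   [~&-rule on 21 (branches; this branch)]
24. ~b, 3   [~->-rule on 23]
25. ~c, 3   [~->-rule on 23]
Accessibility: 0R0, 0R1, 0R2, 0R3, 1R1, 2R2, 2R3, 3R3
Branch closes: c and ~c both at 3.
All branches of the tableau close; one closing branch shown above.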